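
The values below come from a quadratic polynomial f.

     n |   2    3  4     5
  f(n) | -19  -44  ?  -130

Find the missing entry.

On equispaced nodes a degree-2 polynomial has vanishing third forward difference, so
  - f(2) + 3·f(3) - 3·f(4) + f(5) = 0.
Substituting the known values and solving for f(4):
  -3·f(4) = 243
  f(4) = -81.

-81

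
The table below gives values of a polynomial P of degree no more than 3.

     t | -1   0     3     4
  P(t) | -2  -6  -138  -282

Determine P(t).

P(t) = -3t^3 - 4t^2 - 5t - 6

Using the Lagrange interpolation formula with nodes -1, 0, 3, 4:
  L_0(t) = t(t - 3)(t - 4) / -20
  L_1(t) = (t + 1)(t - 3)(t - 4) / 12
  L_2(t) = (t + 1)t(t - 4) / -12
  L_3(t) = (t + 1)t(t - 3) / 20
Then P(t) = -2·L_0(t) - 6·L_1(t) - 138·L_2(t) - 282·L_3(t).
Expanding and collecting terms gives P(t) = -3t^3 - 4t^2 - 5t - 6.
Check: P(-1) = -2. ✓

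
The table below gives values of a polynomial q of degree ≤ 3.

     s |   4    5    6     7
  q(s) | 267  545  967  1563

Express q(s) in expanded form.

Write q(s) = as^3 + bs^2 + cs + d. Substituting each data point gives a linear system:
  64a + 16b + 4c + d = 267
  125a + 25b + 5c + d = 545
  216a + 36b + 6c + d = 967
  343a + 49b + 7c + d = 1563
Solving the system yields a = 5, b = -3, c = 0, d = -5.
So q(s) = 5s³ - 3s² - 5.
Check: q(7) = 1563. ✓

q(s) = 5s^3 - 3s^2 - 5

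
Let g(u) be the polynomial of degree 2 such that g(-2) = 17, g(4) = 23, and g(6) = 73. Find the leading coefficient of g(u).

3

Write g(u) = au^2 + bu + c. Substituting each data point gives a linear system:
  4a - 2b + c = 17
  16a + 4b + c = 23
  36a + 6b + c = 73
Solving the system yields a = 3, b = -5, c = -5.
So g(u) = 3u² - 5u - 5.
The leading coefficient is 3.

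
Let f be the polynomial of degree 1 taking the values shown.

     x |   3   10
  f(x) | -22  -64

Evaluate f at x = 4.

-28

Using the Lagrange interpolation formula with nodes 3, 10:
  L_0(x) = (x - 10) / -7
  L_1(x) = (x - 3) / 7
Then f(x) = -22·L_0(x) - 64·L_1(x).
Expanding and collecting terms gives f(x) = -6x - 4.
Evaluating at x = 4: f(4) = -28.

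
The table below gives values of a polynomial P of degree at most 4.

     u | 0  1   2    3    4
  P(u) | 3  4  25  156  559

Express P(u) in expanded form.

P(u) = 3u^4 - 3u^3 - 2u^2 + 3u + 3

Write P(u) = au^4 + bu^3 + cu^2 + du + e. Substituting each data point gives a linear system:
  e = 3
  a + b + c + d + e = 4
  16a + 8b + 4c + 2d + e = 25
  81a + 27b + 9c + 3d + e = 156
  256a + 64b + 16c + 4d + e = 559
Solving the system yields a = 3, b = -3, c = -2, d = 3, e = 3.
So P(u) = 3u^4 - 3u^3 - 2u^2 + 3u + 3.
Check: P(4) = 559. ✓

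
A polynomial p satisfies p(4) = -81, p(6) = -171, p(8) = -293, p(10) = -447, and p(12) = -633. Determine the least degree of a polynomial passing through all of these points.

2

Forward differences of the values at t = 4, 6, 8, 10, 12:
  p  : -81  -171  -293  -447  -633
  Δ  : -90  -122  -154  -186
  Δ^2: -32  -32  -32
  Δ^3: 0  0
  Δ^4: 0
The second differences are constant (-32) and nonzero, while all higher differences vanish, so the minimal degree is 2.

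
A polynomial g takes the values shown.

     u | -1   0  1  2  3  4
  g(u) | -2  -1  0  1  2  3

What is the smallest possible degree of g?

Forward differences of the values at u = -1, 0, 1, 2, 3, 4:
  g  : -2  -1  0  1  2  3
  Δ  : 1  1  1  1  1
  Δ^2: 0  0  0  0
  Δ^3: 0  0  0
  Δ^4: 0  0
  Δ^5: 0
The first differences are constant (1) and nonzero, while all higher differences vanish, so the minimal degree is 1.

1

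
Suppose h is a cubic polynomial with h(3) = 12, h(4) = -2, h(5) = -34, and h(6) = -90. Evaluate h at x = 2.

14

Using the Lagrange interpolation formula with nodes 3, 4, 5, 6:
  L_0(x) = (x - 4)(x - 5)(x - 6) / -6
  L_1(x) = (x - 3)(x - 5)(x - 6) / 2
  L_2(x) = (x - 3)(x - 4)(x - 6) / -2
  L_3(x) = (x - 3)(x - 4)(x - 5) / 6
Then h(x) = 12·L_0(x) - 2·L_1(x) - 34·L_2(x) - 90·L_3(x).
Expanding and collecting terms gives h(x) = -x³ + 3x² + 2x + 6.
Evaluating at x = 2: h(2) = 14.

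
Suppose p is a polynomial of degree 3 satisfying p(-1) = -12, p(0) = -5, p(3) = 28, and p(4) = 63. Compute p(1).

Write p(t) = at^3 + bt^2 + ct + d. Substituting each data point gives a linear system:
  -a + b - c + d = -12
  d = -5
  27a + 9b + 3c + d = 28
  64a + 16b + 4c + d = 63
Solving the system yields a = 1, b = -1, c = 5, d = -5.
So p(t) = t^3 - t^2 + 5t - 5.
Then p(1) = 0.

0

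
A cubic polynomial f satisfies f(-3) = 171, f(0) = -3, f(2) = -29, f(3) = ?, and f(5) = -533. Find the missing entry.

-105

The 4 known points determine the degree-3 polynomial uniquely.
Write f(s) = as^3 + bs^2 + cs + d. Substituting each data point gives a linear system:
  -27a + 9b - 3c + d = 171
  d = -3
  8a + 4b + 2c + d = -29
  125a + 25b + 5c + d = -533
Solving the system yields a = -5, b = 4, c = -1, d = -3.
So f(s) = -5s^3 + 4s^2 - s - 3.
Then f(3) = -105.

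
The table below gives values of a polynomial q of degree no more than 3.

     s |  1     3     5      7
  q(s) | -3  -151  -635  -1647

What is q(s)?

Using the Lagrange interpolation formula with nodes 1, 3, 5, 7:
  L_0(s) = (s - 3)(s - 5)(s - 7) / -48
  L_1(s) = (s - 1)(s - 5)(s - 7) / 16
  L_2(s) = (s - 1)(s - 3)(s - 7) / -16
  L_3(s) = (s - 1)(s - 3)(s - 5) / 48
Then q(s) = -3·L_0(s) - 151·L_1(s) - 635·L_2(s) - 1647·L_3(s).
Expanding and collecting terms gives q(s) = -4s^3 - 6s^2 + 2s + 5.
Check: q(1) = -3. ✓

q(s) = -4s^3 - 6s^2 + 2s + 5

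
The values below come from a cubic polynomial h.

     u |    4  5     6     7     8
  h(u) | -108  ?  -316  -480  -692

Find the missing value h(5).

-194

On equispaced nodes a degree-3 polynomial has vanishing fourth forward difference, so
  h(4) - 4·h(5) + 6·h(6) - 4·h(7) + h(8) = 0.
Substituting the known values and solving for h(5):
  -4·h(5) = 776
  h(5) = -194.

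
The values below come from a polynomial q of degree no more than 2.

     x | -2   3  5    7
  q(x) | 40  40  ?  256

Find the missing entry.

The 3 known points determine the degree-2 polynomial uniquely.
Write q(x) = ax^2 + bx + c. Substituting each data point gives a linear system:
  4a - 2b + c = 40
  9a + 3b + c = 40
  49a + 7b + c = 256
Solving the system yields a = 6, b = -6, c = 4.
So q(x) = 6x^2 - 6x + 4.
Then q(5) = 124.

124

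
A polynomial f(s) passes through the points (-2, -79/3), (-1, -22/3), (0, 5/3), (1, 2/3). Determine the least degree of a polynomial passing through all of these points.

Forward differences of the values at s = -2, -1, 0, 1:
  f  : -79/3  -22/3  5/3  2/3
  Δ  : 19  9  -1
  Δ^2: -10  -10
  Δ^3: 0
The second differences are constant (-10) and nonzero, while all higher differences vanish, so the minimal degree is 2.

2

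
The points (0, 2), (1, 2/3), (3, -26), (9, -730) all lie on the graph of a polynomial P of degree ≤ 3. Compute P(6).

Write P(t) = at^3 + bt^2 + ct + d. Substituting each data point gives a linear system:
  d = 2
  a + b + c + d = 2/3
  27a + 9b + 3c + d = -26
  729a + 81b + 9c + d = -730
Solving the system yields a = -1, b = 0, c = -1/3, d = 2.
So P(t) = -t³ - (1/3)t + 2.
Then P(6) = -216.

-216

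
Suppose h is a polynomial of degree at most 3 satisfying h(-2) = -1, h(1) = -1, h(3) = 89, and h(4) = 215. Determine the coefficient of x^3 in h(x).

Write h(x) = ax^3 + bx^2 + cx + d. Substituting each data point gives a linear system:
  -8a + 4b - 2c + d = -1
  a + b + c + d = -1
  27a + 9b + 3c + d = 89
  64a + 16b + 4c + d = 215
Solving the system yields a = 3, b = 3, c = -6, d = -1.
So h(x) = 3x³ + 3x² - 6x - 1.
The leading coefficient is 3.

3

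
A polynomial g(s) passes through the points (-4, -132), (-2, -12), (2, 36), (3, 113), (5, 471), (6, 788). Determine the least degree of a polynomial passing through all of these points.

Divided differences on the nodes -4, -2, 2, 3, 5, 6:
  order 0: -132  -12  36  113  471  788
  order 1: 60  12  77  179  317
  order 2: -8  13  34  46
  order 3: 3  3  3
  order 4: 0  0
  order 5: 0
The order-3 divided differences are all 3 (nonzero) and every higher order vanishes, so the data lies on a polynomial of degree exactly 3.

3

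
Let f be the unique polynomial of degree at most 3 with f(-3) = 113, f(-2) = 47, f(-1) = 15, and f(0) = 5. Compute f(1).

Forward differences of the values at t = -3, -2, -1, 0:
  f  : 113  47  15  5
  Δ  : -66  -32  -10
  Δ^2: 34  22
  Δ^3: -12
The third differences are constant, confirming degree 3.
Interpolating (Newton forward form) and evaluating at t = 1 gives f(1) = 5.

5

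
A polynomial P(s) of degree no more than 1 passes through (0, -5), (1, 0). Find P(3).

10

Using the Lagrange interpolation formula with nodes 0, 1:
  L_0(s) = (s - 1) / -1
  L_1(s) = s / 1
Then P(s) = -5·L_0(s) + 0·L_1(s).
Expanding and collecting terms gives P(s) = 5s - 5.
Evaluating at s = 3: P(3) = 10.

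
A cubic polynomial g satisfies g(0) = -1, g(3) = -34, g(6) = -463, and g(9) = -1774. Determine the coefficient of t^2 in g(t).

Write g(t) = at^3 + bt^2 + ct + d. Substituting each data point gives a linear system:
  d = -1
  27a + 9b + 3c + d = -34
  216a + 36b + 6c + d = -463
  729a + 81b + 9c + d = -1774
Solving the system yields a = -3, b = 5, c = 1, d = -1.
So g(t) = -3t³ + 5t² + t - 1.
The coefficient of t^2 is 5.

5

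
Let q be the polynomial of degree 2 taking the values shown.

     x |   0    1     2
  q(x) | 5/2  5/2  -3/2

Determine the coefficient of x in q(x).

2

Write q(x) = ax^2 + bx + c. Substituting each data point gives a linear system:
  c = 5/2
  a + b + c = 5/2
  4a + 2b + c = -3/2
Solving the system yields a = -2, b = 2, c = 5/2.
So q(x) = -2x^2 + 2x + 5/2.
The coefficient of x is 2.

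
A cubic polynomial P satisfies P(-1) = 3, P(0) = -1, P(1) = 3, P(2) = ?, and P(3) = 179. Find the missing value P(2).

51

On equispaced nodes a degree-3 polynomial has vanishing fourth forward difference, so
  P(-1) - 4·P(0) + 6·P(1) - 4·P(2) + P(3) = 0.
Substituting the known values and solving for P(2):
  -4·P(2) = -204
  P(2) = 51.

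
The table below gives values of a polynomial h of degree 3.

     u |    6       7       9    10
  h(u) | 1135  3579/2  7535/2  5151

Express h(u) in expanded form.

Write h(u) = au^3 + bu^2 + cu + d. Substituting each data point gives a linear system:
  216a + 36b + 6c + d = 1135
  343a + 49b + 7c + d = 3579/2
  729a + 81b + 9c + d = 7535/2
  1000a + 100b + 10c + d = 5151
Solving the system yields a = 5, b = 3/2, c = 0, d = 1.
So h(u) = 5u³ + (3/2)u² + 1.
Check: h(9) = 7535/2. ✓

h(u) = 5u^3 + (3/2)u^2 + 1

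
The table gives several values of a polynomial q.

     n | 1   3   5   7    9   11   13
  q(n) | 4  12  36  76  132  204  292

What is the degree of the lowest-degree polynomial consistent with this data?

Forward differences of the values at n = 1, 3, 5, 7, 9, 11, 13:
  q  : 4  12  36  76  132  204  292
  Δ  : 8  24  40  56  72  88
  Δ^2: 16  16  16  16  16
  Δ^3: 0  0  0  0
  Δ^4: 0  0  0
  Δ^5: 0  0
  Δ^6: 0
The second differences are constant (16) and nonzero, while all higher differences vanish, so the minimal degree is 2.

2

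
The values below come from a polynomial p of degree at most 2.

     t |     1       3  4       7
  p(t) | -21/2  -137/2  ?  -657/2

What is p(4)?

The 3 known points determine the degree-2 polynomial uniquely.
Write p(t) = at^2 + bt + c. Substituting each data point gives a linear system:
  a + b + c = -21/2
  9a + 3b + c = -137/2
  49a + 7b + c = -657/2
Solving the system yields a = -6, b = -5, c = 1/2.
So p(t) = -6t^2 - 5t + 1/2.
Then p(4) = -231/2.

-231/2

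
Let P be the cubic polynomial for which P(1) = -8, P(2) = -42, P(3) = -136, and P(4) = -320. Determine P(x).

Write P(x) = ax^3 + bx^2 + cx + d. Substituting each data point gives a linear system:
  a + b + c + d = -8
  8a + 4b + 2c + d = -42
  27a + 9b + 3c + d = -136
  64a + 16b + 4c + d = -320
Solving the system yields a = -5, b = 0, c = 1, d = -4.
So P(x) = -5x³ + x - 4.
Check: P(1) = -8. ✓

P(x) = -5x^3 + x - 4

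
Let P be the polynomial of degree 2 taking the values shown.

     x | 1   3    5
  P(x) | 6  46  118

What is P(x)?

Write P(x) = ax^2 + bx + c. Substituting each data point gives a linear system:
  a + b + c = 6
  9a + 3b + c = 46
  25a + 5b + c = 118
Solving the system yields a = 4, b = 4, c = -2.
So P(x) = 4x² + 4x - 2.
Check: P(5) = 118. ✓

P(x) = 4x^2 + 4x - 2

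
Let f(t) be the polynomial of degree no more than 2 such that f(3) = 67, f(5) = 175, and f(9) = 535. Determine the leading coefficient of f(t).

6

Write f(t) = at^2 + bt + c. Substituting each data point gives a linear system:
  9a + 3b + c = 67
  25a + 5b + c = 175
  81a + 9b + c = 535
Solving the system yields a = 6, b = 6, c = -5.
So f(t) = 6t^2 + 6t - 5.
The leading coefficient is 6.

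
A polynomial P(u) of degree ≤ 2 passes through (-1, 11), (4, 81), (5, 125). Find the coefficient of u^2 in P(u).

5

Write P(u) = au^2 + bu + c. Substituting each data point gives a linear system:
  a - b + c = 11
  16a + 4b + c = 81
  25a + 5b + c = 125
Solving the system yields a = 5, b = -1, c = 5.
So P(u) = 5u^2 - u + 5.
The leading coefficient is 5.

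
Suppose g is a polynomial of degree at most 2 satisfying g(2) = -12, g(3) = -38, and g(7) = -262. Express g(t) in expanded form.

g(t) = -6t^2 + 4t + 4

Write g(t) = at^2 + bt + c. Substituting each data point gives a linear system:
  4a + 2b + c = -12
  9a + 3b + c = -38
  49a + 7b + c = -262
Solving the system yields a = -6, b = 4, c = 4.
So g(t) = -6t^2 + 4t + 4.
Check: g(3) = -38. ✓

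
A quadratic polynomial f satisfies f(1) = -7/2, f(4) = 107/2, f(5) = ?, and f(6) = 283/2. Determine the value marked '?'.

185/2

The 3 known points determine the degree-2 polynomial uniquely.
Write f(u) = au^2 + bu + c. Substituting each data point gives a linear system:
  a + b + c = -7/2
  16a + 4b + c = 107/2
  36a + 6b + c = 283/2
Solving the system yields a = 5, b = -6, c = -5/2.
So f(u) = 5u^2 - 6u - 5/2.
Then f(5) = 185/2.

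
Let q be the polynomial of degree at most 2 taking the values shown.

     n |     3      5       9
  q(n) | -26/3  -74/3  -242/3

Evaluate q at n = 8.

Write q(n) = an^2 + bn + c. Substituting each data point gives a linear system:
  9a + 3b + c = -26/3
  25a + 5b + c = -74/3
  81a + 9b + c = -242/3
Solving the system yields a = -1, b = 0, c = 1/3.
So q(n) = -n^2 + 1/3.
Then q(8) = -191/3.

-191/3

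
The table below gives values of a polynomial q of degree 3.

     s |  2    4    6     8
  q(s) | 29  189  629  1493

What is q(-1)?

-1

Write q(s) = as^3 + bs^2 + cs + d. Substituting each data point gives a linear system:
  8a + 4b + 2c + d = 29
  64a + 16b + 4c + d = 189
  216a + 36b + 6c + d = 629
  512a + 64b + 8c + d = 1493
Solving the system yields a = 3, b = -1, c = 2, d = 5.
So q(s) = 3s³ - s² + 2s + 5.
Then q(-1) = -1.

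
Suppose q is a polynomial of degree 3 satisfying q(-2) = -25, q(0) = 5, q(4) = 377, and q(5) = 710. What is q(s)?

Write q(s) = as^3 + bs^2 + cs + d. Substituting each data point gives a linear system:
  -8a + 4b - 2c + d = -25
  d = 5
  64a + 16b + 4c + d = 377
  125a + 25b + 5c + d = 710
Solving the system yields a = 5, b = 3, c = 1, d = 5.
So q(s) = 5s³ + 3s² + s + 5.
Check: q(4) = 377. ✓

q(s) = 5s^3 + 3s^2 + s + 5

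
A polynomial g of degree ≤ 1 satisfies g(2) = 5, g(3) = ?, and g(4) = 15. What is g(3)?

The 2 known points determine the degree-1 polynomial uniquely.
Write g(t) = at + b. Substituting each data point gives a linear system:
  2a + b = 5
  4a + b = 15
Solving the system yields a = 5, b = -5.
So g(t) = 5t - 5.
Then g(3) = 10.

10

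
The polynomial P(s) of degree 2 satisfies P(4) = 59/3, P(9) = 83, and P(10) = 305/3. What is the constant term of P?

Write P(s) = as^2 + bs + c. Substituting each data point gives a linear system:
  16a + 4b + c = 59/3
  81a + 9b + c = 83
  100a + 10b + c = 305/3
Solving the system yields a = 1, b = -1/3, c = 5.
So P(s) = s² - (1/3)s + 5.
The constant term is 5.

5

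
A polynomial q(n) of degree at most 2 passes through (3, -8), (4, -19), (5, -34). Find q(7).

Write q(n) = an^2 + bn + c. Substituting each data point gives a linear system:
  9a + 3b + c = -8
  16a + 4b + c = -19
  25a + 5b + c = -34
Solving the system yields a = -2, b = 3, c = 1.
So q(n) = -2n^2 + 3n + 1.
Then q(7) = -76.

-76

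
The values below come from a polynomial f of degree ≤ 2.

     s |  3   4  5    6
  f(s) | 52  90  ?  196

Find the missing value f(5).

138

The 3 known points determine the degree-2 polynomial uniquely.
Write f(s) = as^2 + bs + c. Substituting each data point gives a linear system:
  9a + 3b + c = 52
  16a + 4b + c = 90
  36a + 6b + c = 196
Solving the system yields a = 5, b = 3, c = -2.
So f(s) = 5s^2 + 3s - 2.
Then f(5) = 138.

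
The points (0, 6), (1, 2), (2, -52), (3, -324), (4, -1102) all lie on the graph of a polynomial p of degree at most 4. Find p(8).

-19234

Using the Lagrange interpolation formula with nodes 0, 1, 2, 3, 4:
  L_0(u) = (u - 1)(u - 2)(u - 3)(u - 4) / 24
  L_1(u) = u(u - 2)(u - 3)(u - 4) / -6
  L_2(u) = u(u - 1)(u - 3)(u - 4) / 4
  L_3(u) = u(u - 1)(u - 2)(u - 4) / -6
  L_4(u) = u(u - 1)(u - 2)(u - 3) / 24
Then p(u) = 6·L_0(u) + 2·L_1(u) - 52·L_2(u) - 324·L_3(u) - 1102·L_4(u).
Expanding and collecting terms gives p(u) = -5u⁴ + 2u³ + 4u² - 5u + 6.
Evaluating at u = 8: p(8) = -19234.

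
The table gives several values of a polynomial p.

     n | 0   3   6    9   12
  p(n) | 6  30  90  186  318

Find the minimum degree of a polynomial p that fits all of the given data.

2

Forward differences of the values at n = 0, 3, 6, 9, 12:
  p  : 6  30  90  186  318
  Δ  : 24  60  96  132
  Δ^2: 36  36  36
  Δ^3: 0  0
  Δ^4: 0
The second differences are constant (36) and nonzero, while all higher differences vanish, so the minimal degree is 2.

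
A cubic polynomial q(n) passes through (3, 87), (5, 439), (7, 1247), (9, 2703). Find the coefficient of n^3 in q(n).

Write q(n) = an^3 + bn^2 + cn + d. Substituting each data point gives a linear system:
  27a + 9b + 3c + d = 87
  125a + 25b + 5c + d = 439
  343a + 49b + 7c + d = 1247
  729a + 81b + 9c + d = 2703
Solving the system yields a = 4, b = -3, c = 4, d = -6.
So q(n) = 4n³ - 3n² + 4n - 6.
The leading coefficient is 4.

4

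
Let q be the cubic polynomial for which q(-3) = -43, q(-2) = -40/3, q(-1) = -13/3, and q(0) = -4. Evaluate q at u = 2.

Forward differences of the values at u = -3, -2, -1, 0:
  q  : -43  -40/3  -13/3  -4
  Δ  : 89/3  9  1/3
  Δ^2: -62/3  -26/3
  Δ^3: 12
The third differences are constant, confirming degree 3.
Interpolating (Newton forward form) and evaluating at u = 2 gives q(2) = 56/3.

56/3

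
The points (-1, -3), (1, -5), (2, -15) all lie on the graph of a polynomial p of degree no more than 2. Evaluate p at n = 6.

Using the Lagrange interpolation formula with nodes -1, 1, 2:
  L_0(n) = (n - 1)(n - 2) / 6
  L_1(n) = (n + 1)(n - 2) / -2
  L_2(n) = (n + 1)(n - 1) / 3
Then p(n) = -3·L_0(n) - 5·L_1(n) - 15·L_2(n).
Expanding and collecting terms gives p(n) = -3n² - n - 1.
Evaluating at n = 6: p(6) = -115.

-115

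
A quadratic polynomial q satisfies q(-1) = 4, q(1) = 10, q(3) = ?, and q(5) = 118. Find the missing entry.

48

On equispaced nodes a degree-2 polynomial has vanishing third forward difference, so
  - q(-1) + 3·q(1) - 3·q(3) + q(5) = 0.
Substituting the known values and solving for q(3):
  -3·q(3) = -144
  q(3) = 48.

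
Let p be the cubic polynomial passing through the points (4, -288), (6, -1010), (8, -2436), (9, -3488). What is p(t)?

p(t) = -5t^3 + 2t^2 - t + 4

Using the Lagrange interpolation formula with nodes 4, 6, 8, 9:
  L_0(t) = (t - 6)(t - 8)(t - 9) / -40
  L_1(t) = (t - 4)(t - 8)(t - 9) / 12
  L_2(t) = (t - 4)(t - 6)(t - 9) / -8
  L_3(t) = (t - 4)(t - 6)(t - 8) / 15
Then p(t) = -288·L_0(t) - 1010·L_1(t) - 2436·L_2(t) - 3488·L_3(t).
Expanding and collecting terms gives p(t) = -5t^3 + 2t^2 - t + 4.
Check: p(8) = -2436. ✓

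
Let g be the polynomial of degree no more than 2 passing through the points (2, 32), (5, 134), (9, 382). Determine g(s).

Write g(s) = as^2 + bs + c. Substituting each data point gives a linear system:
  4a + 2b + c = 32
  25a + 5b + c = 134
  81a + 9b + c = 382
Solving the system yields a = 4, b = 6, c = 4.
So g(s) = 4s² + 6s + 4.
Check: g(5) = 134. ✓

g(s) = 4s^2 + 6s + 4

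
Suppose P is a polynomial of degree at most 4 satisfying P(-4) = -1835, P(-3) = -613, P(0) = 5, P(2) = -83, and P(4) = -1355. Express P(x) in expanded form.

P(x) = -6x^4 + 4x^3 - 4x^2 - 4x + 5

Write P(x) = ax^4 + bx^3 + cx^2 + dx + e. Substituting each data point gives a linear system:
  256a - 64b + 16c - 4d + e = -1835
  81a - 27b + 9c - 3d + e = -613
  e = 5
  16a + 8b + 4c + 2d + e = -83
  256a + 64b + 16c + 4d + e = -1355
Solving the system yields a = -6, b = 4, c = -4, d = -4, e = 5.
So P(x) = -6x^4 + 4x^3 - 4x^2 - 4x + 5.
Check: P(-4) = -1835. ✓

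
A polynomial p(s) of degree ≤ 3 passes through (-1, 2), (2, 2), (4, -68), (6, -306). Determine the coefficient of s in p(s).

3

Write p(s) = as^3 + bs^2 + cs + d. Substituting each data point gives a linear system:
  -a + b - c + d = 2
  8a + 4b + 2c + d = 2
  64a + 16b + 4c + d = -68
  216a + 36b + 6c + d = -306
Solving the system yields a = -2, b = 3, c = 3, d = 0.
So p(s) = -2s^3 + 3s^2 + 3s.
The coefficient of s is 3.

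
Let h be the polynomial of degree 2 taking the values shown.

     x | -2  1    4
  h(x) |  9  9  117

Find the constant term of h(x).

-3

Write h(x) = ax^2 + bx + c. Substituting each data point gives a linear system:
  4a - 2b + c = 9
  a + b + c = 9
  16a + 4b + c = 117
Solving the system yields a = 6, b = 6, c = -3.
So h(x) = 6x^2 + 6x - 3.
The constant term is -3.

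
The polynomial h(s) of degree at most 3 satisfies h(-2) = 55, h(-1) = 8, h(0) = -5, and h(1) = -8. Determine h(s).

Write h(s) = as^3 + bs^2 + cs + d. Substituting each data point gives a linear system:
  -8a + 4b - 2c + d = 55
  -a + b - c + d = 8
  d = -5
  a + b + c + d = -8
Solving the system yields a = -4, b = 5, c = -4, d = -5.
So h(s) = -4s³ + 5s² - 4s - 5.
Check: h(0) = -5. ✓

h(s) = -4s^3 + 5s^2 - 4s - 5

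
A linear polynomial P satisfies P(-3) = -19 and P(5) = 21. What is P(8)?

Using the Lagrange interpolation formula with nodes -3, 5:
  L_0(n) = (n - 5) / -8
  L_1(n) = (n + 3) / 8
Then P(n) = -19·L_0(n) + 21·L_1(n).
Expanding and collecting terms gives P(n) = 5n - 4.
Evaluating at n = 8: P(8) = 36.

36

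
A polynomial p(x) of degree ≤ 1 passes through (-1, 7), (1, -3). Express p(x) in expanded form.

p(x) = -5x + 2

Write p(x) = ax + b. Substituting each data point gives a linear system:
  -a + b = 7
  a + b = -3
Solving the system yields a = -5, b = 2.
So p(x) = -5x + 2.
Check: p(-1) = 7. ✓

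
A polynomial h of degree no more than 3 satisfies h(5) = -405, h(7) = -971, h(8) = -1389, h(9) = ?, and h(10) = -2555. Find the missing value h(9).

-1913

The 4 known points determine the degree-3 polynomial uniquely.
Write h(s) = as^3 + bs^2 + cs + d. Substituting each data point gives a linear system:
  125a + 25b + 5c + d = -405
  343a + 49b + 7c + d = -971
  512a + 64b + 8c + d = -1389
  1000a + 100b + 10c + d = -2555
Solving the system yields a = -2, b = -5, c = -5, d = -5.
So h(s) = -2s³ - 5s² - 5s - 5.
Then h(9) = -1913.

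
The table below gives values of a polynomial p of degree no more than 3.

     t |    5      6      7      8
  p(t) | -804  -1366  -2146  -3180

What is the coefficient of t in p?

-5

Write p(t) = at^3 + bt^2 + ct + d. Substituting each data point gives a linear system:
  125a + 25b + 5c + d = -804
  216a + 36b + 6c + d = -1366
  343a + 49b + 7c + d = -2146
  512a + 64b + 8c + d = -3180
Solving the system yields a = -6, b = -1, c = -5, d = -4.
So p(t) = -6t^3 - t^2 - 5t - 4.
The coefficient of t is -5.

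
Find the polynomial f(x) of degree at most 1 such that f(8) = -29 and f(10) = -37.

f(x) = -4x + 3

Write f(x) = ax + b. Substituting each data point gives a linear system:
  8a + b = -29
  10a + b = -37
Solving the system yields a = -4, b = 3.
So f(x) = -4x + 3.
Check: f(10) = -37. ✓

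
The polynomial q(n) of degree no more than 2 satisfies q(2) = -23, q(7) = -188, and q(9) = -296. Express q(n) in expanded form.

q(n) = -3n^2 - 6n + 1

Using the Lagrange interpolation formula with nodes 2, 7, 9:
  L_0(n) = (n - 7)(n - 9) / 35
  L_1(n) = (n - 2)(n - 9) / -10
  L_2(n) = (n - 2)(n - 7) / 14
Then q(n) = -23·L_0(n) - 188·L_1(n) - 296·L_2(n).
Expanding and collecting terms gives q(n) = -3n^2 - 6n + 1.
Check: q(7) = -188. ✓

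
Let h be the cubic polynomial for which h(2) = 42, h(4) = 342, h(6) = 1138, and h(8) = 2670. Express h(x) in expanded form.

Using the Lagrange interpolation formula with nodes 2, 4, 6, 8:
  L_0(x) = (x - 4)(x - 6)(x - 8) / -48
  L_1(x) = (x - 2)(x - 6)(x - 8) / 16
  L_2(x) = (x - 2)(x - 4)(x - 8) / -16
  L_3(x) = (x - 2)(x - 4)(x - 6) / 48
Then h(x) = 42·L_0(x) + 342·L_1(x) + 1138·L_2(x) + 2670·L_3(x).
Expanding and collecting terms gives h(x) = 5x³ + 2x² - 2x - 2.
Check: h(6) = 1138. ✓

h(x) = 5x^3 + 2x^2 - 2x - 2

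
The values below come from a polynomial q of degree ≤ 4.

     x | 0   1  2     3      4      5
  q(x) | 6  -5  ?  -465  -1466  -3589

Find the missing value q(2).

-94

The 5 known points determine the degree-4 polynomial uniquely.
Write q(x) = ax^4 + bx^3 + cx^2 + dx + e. Substituting each data point gives a linear system:
  e = 6
  a + b + c + d + e = -5
  81a + 27b + 9c + 3d + e = -465
  256a + 64b + 16c + 4d + e = -1466
  625a + 125b + 25c + 5d + e = -3589
Solving the system yields a = -6, b = 2, c = -3, d = -4, e = 6.
So q(x) = -6x⁴ + 2x³ - 3x² - 4x + 6.
Then q(2) = -94.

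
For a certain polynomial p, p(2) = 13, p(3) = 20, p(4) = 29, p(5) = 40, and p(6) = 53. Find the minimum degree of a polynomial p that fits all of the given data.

2

Forward differences of the values at t = 2, 3, 4, 5, 6:
  p  : 13  20  29  40  53
  Δ  : 7  9  11  13
  Δ^2: 2  2  2
  Δ^3: 0  0
  Δ^4: 0
The second differences are constant (2) and nonzero, while all higher differences vanish, so the minimal degree is 2.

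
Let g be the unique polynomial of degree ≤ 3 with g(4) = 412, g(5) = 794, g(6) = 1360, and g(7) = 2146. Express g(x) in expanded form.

Write g(x) = ax^3 + bx^2 + cx + d. Substituting each data point gives a linear system:
  64a + 16b + 4c + d = 412
  125a + 25b + 5c + d = 794
  216a + 36b + 6c + d = 1360
  343a + 49b + 7c + d = 2146
Solving the system yields a = 6, b = 2, c = -2, d = 4.
So g(x) = 6x^3 + 2x^2 - 2x + 4.
Check: g(7) = 2146. ✓

g(x) = 6x^3 + 2x^2 - 2x + 4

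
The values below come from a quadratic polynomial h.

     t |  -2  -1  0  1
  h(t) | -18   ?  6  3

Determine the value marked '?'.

The 3 known points determine the degree-2 polynomial uniquely.
Write h(t) = at^2 + bt + c. Substituting each data point gives a linear system:
  4a - 2b + c = -18
  c = 6
  a + b + c = 3
Solving the system yields a = -5, b = 2, c = 6.
So h(t) = -5t² + 2t + 6.
Then h(-1) = -1.

-1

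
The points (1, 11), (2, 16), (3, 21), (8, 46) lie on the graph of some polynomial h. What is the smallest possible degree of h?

1

Divided differences on the nodes 1, 2, 3, 8:
  order 0: 11  16  21  46
  order 1: 5  5  5
  order 2: 0  0
  order 3: 0
The order-1 divided differences are all 5 (nonzero) and every higher order vanishes, so the data lies on a polynomial of degree exactly 1.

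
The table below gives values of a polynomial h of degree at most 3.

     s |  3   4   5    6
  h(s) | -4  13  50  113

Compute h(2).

Write h(s) = as^3 + bs^2 + cs + d. Substituting each data point gives a linear system:
  27a + 9b + 3c + d = -4
  64a + 16b + 4c + d = 13
  125a + 25b + 5c + d = 50
  216a + 36b + 6c + d = 113
Solving the system yields a = 1, b = -2, c = -6, d = 5.
So h(s) = s³ - 2s² - 6s + 5.
Then h(2) = -7.

-7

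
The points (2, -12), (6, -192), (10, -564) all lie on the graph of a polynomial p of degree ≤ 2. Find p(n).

Using the Lagrange interpolation formula with nodes 2, 6, 10:
  L_0(n) = (n - 6)(n - 10) / 32
  L_1(n) = (n - 2)(n - 10) / -16
  L_2(n) = (n - 2)(n - 6) / 32
Then p(n) = -12·L_0(n) - 192·L_1(n) - 564·L_2(n).
Expanding and collecting terms gives p(n) = -6n^2 + 3n + 6.
Check: p(6) = -192. ✓

p(n) = -6n^2 + 3n + 6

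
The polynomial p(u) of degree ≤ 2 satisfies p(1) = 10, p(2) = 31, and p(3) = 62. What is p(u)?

p(u) = 5u^2 + 6u - 1

Using the Lagrange interpolation formula with nodes 1, 2, 3:
  L_0(u) = (u - 2)(u - 3) / 2
  L_1(u) = (u - 1)(u - 3) / -1
  L_2(u) = (u - 1)(u - 2) / 2
Then p(u) = 10·L_0(u) + 31·L_1(u) + 62·L_2(u).
Expanding and collecting terms gives p(u) = 5u² + 6u - 1.
Check: p(1) = 10. ✓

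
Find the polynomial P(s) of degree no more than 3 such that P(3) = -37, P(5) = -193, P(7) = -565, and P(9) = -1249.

P(s) = -2s^3 + 3s^2 - 4s + 2

Write P(s) = as^3 + bs^2 + cs + d. Substituting each data point gives a linear system:
  27a + 9b + 3c + d = -37
  125a + 25b + 5c + d = -193
  343a + 49b + 7c + d = -565
  729a + 81b + 9c + d = -1249
Solving the system yields a = -2, b = 3, c = -4, d = 2.
So P(s) = -2s^3 + 3s^2 - 4s + 2.
Check: P(7) = -565. ✓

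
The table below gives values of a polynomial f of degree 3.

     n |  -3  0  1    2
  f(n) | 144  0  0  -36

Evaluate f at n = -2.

36

Write f(n) = an^3 + bn^2 + cn + d. Substituting each data point gives a linear system:
  -27a + 9b - 3c + d = 144
  d = 0
  a + b + c + d = 0
  8a + 4b + 2c + d = -36
Solving the system yields a = -6, b = 0, c = 6, d = 0.
So f(n) = -6n³ + 6n.
Then f(-2) = 36.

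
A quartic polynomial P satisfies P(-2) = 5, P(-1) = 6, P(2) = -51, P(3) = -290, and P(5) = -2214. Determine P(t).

P(t) = -3t^4 - 4t^3 + 6t^2 + 2t + 1

Write P(t) = at^4 + bt^3 + ct^2 + dt + e. Substituting each data point gives a linear system:
  16a - 8b + 4c - 2d + e = 5
  a - b + c - d + e = 6
  16a + 8b + 4c + 2d + e = -51
  81a + 27b + 9c + 3d + e = -290
  625a + 125b + 25c + 5d + e = -2214
Solving the system yields a = -3, b = -4, c = 6, d = 2, e = 1.
So P(t) = -3t⁴ - 4t³ + 6t² + 2t + 1.
Check: P(2) = -51. ✓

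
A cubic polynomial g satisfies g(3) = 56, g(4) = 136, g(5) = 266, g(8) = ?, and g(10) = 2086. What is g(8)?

1076

The 4 known points determine the degree-3 polynomial uniquely.
Write g(s) = as^3 + bs^2 + cs + d. Substituting each data point gives a linear system:
  27a + 9b + 3c + d = 56
  64a + 16b + 4c + d = 136
  125a + 25b + 5c + d = 266
  1000a + 100b + 10c + d = 2086
Solving the system yields a = 2, b = 1, c = -1, d = -4.
So g(s) = 2s^3 + s^2 - s - 4.
Then g(8) = 1076.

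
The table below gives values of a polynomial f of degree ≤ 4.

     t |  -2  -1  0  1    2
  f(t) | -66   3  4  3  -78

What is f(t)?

f(t) = -6t^4 - t^3 + 5t^2 + t + 4

Using the Lagrange interpolation formula with nodes -2, -1, 0, 1, 2:
  L_0(t) = (t + 1)t(t - 1)(t - 2) / 24
  L_1(t) = (t + 2)t(t - 1)(t - 2) / -6
  L_2(t) = (t + 2)(t + 1)(t - 1)(t - 2) / 4
  L_3(t) = (t + 2)(t + 1)t(t - 2) / -6
  L_4(t) = (t + 2)(t + 1)t(t - 1) / 24
Then f(t) = -66·L_0(t) + 3·L_1(t) + 4·L_2(t) + 3·L_3(t) - 78·L_4(t).
Expanding and collecting terms gives f(t) = -6t⁴ - t³ + 5t² + t + 4.
Check: f(1) = 3. ✓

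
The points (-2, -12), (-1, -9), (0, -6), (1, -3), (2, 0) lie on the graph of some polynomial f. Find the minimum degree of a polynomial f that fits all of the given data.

Forward differences of the values at n = -2, -1, 0, 1, 2:
  f  : -12  -9  -6  -3  0
  Δ  : 3  3  3  3
  Δ^2: 0  0  0
  Δ^3: 0  0
  Δ^4: 0
The first differences are constant (3) and nonzero, while all higher differences vanish, so the minimal degree is 1.

1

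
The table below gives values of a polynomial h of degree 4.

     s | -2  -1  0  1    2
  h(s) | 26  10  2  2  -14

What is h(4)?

-310

Write h(s) = as^4 + bs^3 + cs^2 + ds + e. Substituting each data point gives a linear system:
  16a - 8b + 4c - 2d + e = 26
  a - b + c - d + e = 10
  e = 2
  a + b + c + d + e = 2
  16a + 8b + 4c + 2d + e = -14
Solving the system yields a = -1, b = -2, c = 5, d = -2, e = 2.
So h(s) = -s⁴ - 2s³ + 5s² - 2s + 2.
Then h(4) = -310.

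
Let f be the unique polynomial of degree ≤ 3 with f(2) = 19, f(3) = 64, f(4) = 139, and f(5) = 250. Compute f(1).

-2

Using the Lagrange interpolation formula with nodes 2, 3, 4, 5:
  L_0(u) = (u - 3)(u - 4)(u - 5) / -6
  L_1(u) = (u - 2)(u - 4)(u - 5) / 2
  L_2(u) = (u - 2)(u - 3)(u - 5) / -2
  L_3(u) = (u - 2)(u - 3)(u - 4) / 6
Then f(u) = 19·L_0(u) + 64·L_1(u) + 139·L_2(u) + 250·L_3(u).
Expanding and collecting terms gives f(u) = u^3 + 6u^2 - 4u - 5.
Evaluating at u = 1: f(1) = -2.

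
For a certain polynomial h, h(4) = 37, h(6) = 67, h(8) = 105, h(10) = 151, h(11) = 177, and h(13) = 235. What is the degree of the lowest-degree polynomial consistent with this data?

Divided differences on the nodes 4, 6, 8, 10, 11, 13:
  order 0: 37  67  105  151  177  235
  order 1: 15  19  23  26  29
  order 2: 1  1  1  1
  order 3: 0  0  0
  order 4: 0  0
  order 5: 0
The order-2 divided differences are all 1 (nonzero) and every higher order vanishes, so the data lies on a polynomial of degree exactly 2.

2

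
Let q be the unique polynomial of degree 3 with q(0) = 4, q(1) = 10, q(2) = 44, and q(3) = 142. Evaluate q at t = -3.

-206

Forward differences of the values at t = 0, 1, 2, 3:
  q  : 4  10  44  142
  Δ  : 6  34  98
  Δ^2: 28  64
  Δ^3: 36
The third differences are constant, confirming degree 3.
Interpolating (Newton forward form) and evaluating at t = -3 gives q(-3) = -206.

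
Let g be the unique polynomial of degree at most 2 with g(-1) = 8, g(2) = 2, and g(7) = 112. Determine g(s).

g(s) = 3s^2 - 5s

Using the Lagrange interpolation formula with nodes -1, 2, 7:
  L_0(s) = (s - 2)(s - 7) / 24
  L_1(s) = (s + 1)(s - 7) / -15
  L_2(s) = (s + 1)(s - 2) / 40
Then g(s) = 8·L_0(s) + 2·L_1(s) + 112·L_2(s).
Expanding and collecting terms gives g(s) = 3s^2 - 5s.
Check: g(2) = 2. ✓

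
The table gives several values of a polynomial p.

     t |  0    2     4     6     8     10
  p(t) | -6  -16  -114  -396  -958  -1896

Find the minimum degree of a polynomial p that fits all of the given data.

3

Forward differences of the values at t = 0, 2, 4, 6, 8, 10:
  p  : -6  -16  -114  -396  -958  -1896
  Δ  : -10  -98  -282  -562  -938
  Δ^2: -88  -184  -280  -376
  Δ^3: -96  -96  -96
  Δ^4: 0  0
  Δ^5: 0
The third differences are constant (-96) and nonzero, while all higher differences vanish, so the minimal degree is 3.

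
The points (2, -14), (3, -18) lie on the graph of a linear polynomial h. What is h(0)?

Using the Lagrange interpolation formula with nodes 2, 3:
  L_0(s) = (s - 3) / -1
  L_1(s) = (s - 2) / 1
Then h(s) = -14·L_0(s) - 18·L_1(s).
Expanding and collecting terms gives h(s) = -4s - 6.
Evaluating at s = 0: h(0) = -6.

-6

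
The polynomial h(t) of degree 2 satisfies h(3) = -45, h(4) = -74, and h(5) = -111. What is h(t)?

Write h(t) = at^2 + bt + c. Substituting each data point gives a linear system:
  9a + 3b + c = -45
  16a + 4b + c = -74
  25a + 5b + c = -111
Solving the system yields a = -4, b = -1, c = -6.
So h(t) = -4t^2 - t - 6.
Check: h(5) = -111. ✓

h(t) = -4t^2 - t - 6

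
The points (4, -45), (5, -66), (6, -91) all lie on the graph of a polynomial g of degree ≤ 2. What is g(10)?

Write g(t) = at^2 + bt + c. Substituting each data point gives a linear system:
  16a + 4b + c = -45
  25a + 5b + c = -66
  36a + 6b + c = -91
Solving the system yields a = -2, b = -3, c = -1.
So g(t) = -2t² - 3t - 1.
Then g(10) = -231.

-231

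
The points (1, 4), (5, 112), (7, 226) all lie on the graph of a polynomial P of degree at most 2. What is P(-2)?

28

Write P(t) = at^2 + bt + c. Substituting each data point gives a linear system:
  a + b + c = 4
  25a + 5b + c = 112
  49a + 7b + c = 226
Solving the system yields a = 5, b = -3, c = 2.
So P(t) = 5t^2 - 3t + 2.
Then P(-2) = 28.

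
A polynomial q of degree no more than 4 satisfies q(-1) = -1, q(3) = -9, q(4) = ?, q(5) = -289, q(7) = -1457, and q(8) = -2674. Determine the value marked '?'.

-86

The 5 known points determine the degree-4 polynomial uniquely.
Write q(s) = as^4 + bs^3 + cs^2 + ds + e. Substituting each data point gives a linear system:
  a - b + c - d + e = -1
  81a + 27b + 9c + 3d + e = -9
  625a + 125b + 25c + 5d + e = -289
  2401a + 343b + 49c + 7d + e = -1457
  4096a + 512b + 64c + 8d + e = -2674
Solving the system yields a = -1, b = 3, c = -2, d = 1, e = 6.
So q(s) = -s⁴ + 3s³ - 2s² + s + 6.
Then q(4) = -86.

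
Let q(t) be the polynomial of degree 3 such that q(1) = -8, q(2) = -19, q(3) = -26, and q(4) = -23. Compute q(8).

209

Using the Lagrange interpolation formula with nodes 1, 2, 3, 4:
  L_0(t) = (t - 2)(t - 3)(t - 4) / -6
  L_1(t) = (t - 1)(t - 3)(t - 4) / 2
  L_2(t) = (t - 1)(t - 2)(t - 4) / -2
  L_3(t) = (t - 1)(t - 2)(t - 3) / 6
Then q(t) = -8·L_0(t) - 19·L_1(t) - 26·L_2(t) - 23·L_3(t).
Expanding and collecting terms gives q(t) = t³ - 4t² - 6t + 1.
Evaluating at t = 8: q(8) = 209.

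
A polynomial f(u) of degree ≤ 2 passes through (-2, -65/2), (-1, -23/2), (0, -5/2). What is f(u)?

Write f(u) = au^2 + bu + c. Substituting each data point gives a linear system:
  4a - 2b + c = -65/2
  a - b + c = -23/2
  c = -5/2
Solving the system yields a = -6, b = 3, c = -5/2.
So f(u) = -6u² + 3u - 5/2.
Check: f(-1) = -23/2. ✓

f(u) = -6u^2 + 3u - 5/2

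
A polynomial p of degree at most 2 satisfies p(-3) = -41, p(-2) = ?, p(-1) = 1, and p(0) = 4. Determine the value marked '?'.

The 3 known points determine the degree-2 polynomial uniquely.
Write p(t) = at^2 + bt + c. Substituting each data point gives a linear system:
  9a - 3b + c = -41
  a - b + c = 1
  c = 4
Solving the system yields a = -6, b = -3, c = 4.
So p(t) = -6t² - 3t + 4.
Then p(-2) = -14.

-14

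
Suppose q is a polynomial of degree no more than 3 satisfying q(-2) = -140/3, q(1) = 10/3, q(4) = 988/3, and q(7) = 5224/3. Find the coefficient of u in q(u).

2

Write q(u) = au^3 + bu^2 + cu + d. Substituting each data point gives a linear system:
  -8a + 4b - 2c + d = -140/3
  a + b + c + d = 10/3
  64a + 16b + 4c + d = 988/3
  343a + 49b + 7c + d = 5224/3
Solving the system yields a = 5, b = 1/3, c = 2, d = -4.
So q(u) = 5u³ + (1/3)u² + 2u - 4.
The coefficient of u is 2.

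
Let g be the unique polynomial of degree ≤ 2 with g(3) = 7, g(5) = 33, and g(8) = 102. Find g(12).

250

Using the Lagrange interpolation formula with nodes 3, 5, 8:
  L_0(x) = (x - 5)(x - 8) / 10
  L_1(x) = (x - 3)(x - 8) / -6
  L_2(x) = (x - 3)(x - 5) / 15
Then g(x) = 7·L_0(x) + 33·L_1(x) + 102·L_2(x).
Expanding and collecting terms gives g(x) = 2x² - 3x - 2.
Evaluating at x = 12: g(12) = 250.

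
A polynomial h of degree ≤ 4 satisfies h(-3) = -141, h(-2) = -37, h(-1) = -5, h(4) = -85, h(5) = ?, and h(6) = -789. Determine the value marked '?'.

-317

The 5 known points determine the degree-4 polynomial uniquely.
Write h(x) = ax^4 + bx^3 + cx^2 + dx + e. Substituting each data point gives a linear system:
  81a - 27b + 9c - 3d + e = -141
  16a - 8b + 4c - 2d + e = -37
  a - b + c - d + e = -5
  256a + 64b + 16c + 4d + e = -85
  1296a + 216b + 36c + 6d + e = -789
Solving the system yields a = -1, b = 2, c = 1, d = 6, e = 3.
So h(x) = -x⁴ + 2x³ + x² + 6x + 3.
Then h(5) = -317.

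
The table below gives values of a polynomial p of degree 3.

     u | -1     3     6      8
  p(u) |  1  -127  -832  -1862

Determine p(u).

p(u) = -3u^3 - 5u^2 - u + 2

Using the Lagrange interpolation formula with nodes -1, 3, 6, 8:
  L_0(u) = (u - 3)(u - 6)(u - 8) / -252
  L_1(u) = (u + 1)(u - 6)(u - 8) / 60
  L_2(u) = (u + 1)(u - 3)(u - 8) / -42
  L_3(u) = (u + 1)(u - 3)(u - 6) / 90
Then p(u) = 1·L_0(u) - 127·L_1(u) - 832·L_2(u) - 1862·L_3(u).
Expanding and collecting terms gives p(u) = -3u³ - 5u² - u + 2.
Check: p(3) = -127. ✓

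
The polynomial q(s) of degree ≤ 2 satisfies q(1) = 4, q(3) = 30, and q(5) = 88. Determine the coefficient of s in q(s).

Write q(s) = as^2 + bs + c. Substituting each data point gives a linear system:
  a + b + c = 4
  9a + 3b + c = 30
  25a + 5b + c = 88
Solving the system yields a = 4, b = -3, c = 3.
So q(s) = 4s^2 - 3s + 3.
The coefficient of s is -3.

-3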